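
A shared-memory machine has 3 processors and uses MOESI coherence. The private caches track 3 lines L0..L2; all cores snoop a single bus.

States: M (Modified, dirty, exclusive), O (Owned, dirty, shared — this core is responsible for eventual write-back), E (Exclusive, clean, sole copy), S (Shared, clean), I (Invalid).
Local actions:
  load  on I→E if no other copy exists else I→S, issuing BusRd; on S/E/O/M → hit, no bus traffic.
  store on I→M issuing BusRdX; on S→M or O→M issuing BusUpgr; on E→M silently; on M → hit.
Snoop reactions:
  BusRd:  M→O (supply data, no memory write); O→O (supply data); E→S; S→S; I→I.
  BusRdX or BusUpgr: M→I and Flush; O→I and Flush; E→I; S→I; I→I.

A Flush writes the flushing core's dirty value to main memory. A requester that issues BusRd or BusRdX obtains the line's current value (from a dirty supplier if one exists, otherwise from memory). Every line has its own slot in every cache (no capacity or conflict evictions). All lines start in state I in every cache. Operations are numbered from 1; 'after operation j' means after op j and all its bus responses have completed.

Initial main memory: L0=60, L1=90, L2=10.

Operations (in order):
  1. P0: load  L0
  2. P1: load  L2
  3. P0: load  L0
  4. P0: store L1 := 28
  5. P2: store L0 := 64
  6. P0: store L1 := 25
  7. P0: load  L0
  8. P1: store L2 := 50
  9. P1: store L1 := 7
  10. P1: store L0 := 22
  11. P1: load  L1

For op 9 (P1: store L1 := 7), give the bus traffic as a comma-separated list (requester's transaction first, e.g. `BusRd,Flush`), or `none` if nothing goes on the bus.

bus = BusRdX,Flush

[1] P0: load  L0 | P0:E(60), P1:I, P2:I | bus: BusRd
[2] P1: load  L2 | P0:I, P1:E(10), P2:I | bus: BusRd
[3] P0: load  L0 | P0:E(60), P1:I, P2:I | bus: none
[4] P0: store L1 := 28 | P0:M(28), P1:I, P2:I | bus: BusRdX
[5] P2: store L0 := 64 | P0:I, P1:I, P2:M(64) | bus: BusRdX
[6] P0: store L1 := 25 | P0:M(25), P1:I, P2:I | bus: none
[7] P0: load  L0 | P0:S(64), P1:I, P2:O(64) | bus: BusRd
[8] P1: store L2 := 50 | P0:I, P1:M(50), P2:I | bus: none
[9] P1: store L1 := 7 | P0:I, P1:M(7), P2:I | bus: BusRdX,Flush
[10] P1: store L0 := 22 | P0:I, P1:M(22), P2:I | bus: BusRdX,Flush
[11] P1: load  L1 | P0:I, P1:M(7), P2:I | bus: none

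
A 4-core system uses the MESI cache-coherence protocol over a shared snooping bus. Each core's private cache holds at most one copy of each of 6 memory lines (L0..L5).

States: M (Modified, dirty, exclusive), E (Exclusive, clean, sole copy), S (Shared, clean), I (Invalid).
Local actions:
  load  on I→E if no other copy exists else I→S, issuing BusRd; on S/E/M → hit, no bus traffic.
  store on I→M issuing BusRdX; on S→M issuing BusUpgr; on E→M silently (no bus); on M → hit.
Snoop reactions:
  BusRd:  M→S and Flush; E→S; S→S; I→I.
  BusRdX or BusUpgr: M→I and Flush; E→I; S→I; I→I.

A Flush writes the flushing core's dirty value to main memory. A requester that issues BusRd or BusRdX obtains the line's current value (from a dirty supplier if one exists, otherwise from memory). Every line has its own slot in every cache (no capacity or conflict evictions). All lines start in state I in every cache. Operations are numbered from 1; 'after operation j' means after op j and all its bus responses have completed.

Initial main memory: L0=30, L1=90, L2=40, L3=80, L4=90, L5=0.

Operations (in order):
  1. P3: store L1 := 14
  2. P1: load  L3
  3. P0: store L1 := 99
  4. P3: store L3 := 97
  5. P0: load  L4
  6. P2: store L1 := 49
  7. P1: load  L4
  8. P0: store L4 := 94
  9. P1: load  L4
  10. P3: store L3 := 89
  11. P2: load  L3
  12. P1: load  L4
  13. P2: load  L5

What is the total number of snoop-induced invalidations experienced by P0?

[1] P3: store L1 := 14 | P0:I, P1:I, P2:I, P3:M(14) | bus: BusRdX
[2] P1: load  L3 | P0:I, P1:E(80), P2:I, P3:I | bus: BusRd
[3] P0: store L1 := 99 | P0:M(99), P1:I, P2:I, P3:I | bus: BusRdX,Flush
[4] P3: store L3 := 97 | P0:I, P1:I, P2:I, P3:M(97) | bus: BusRdX
[5] P0: load  L4 | P0:E(90), P1:I, P2:I, P3:I | bus: BusRd
[6] P2: store L1 := 49 | P0:I, P1:I, P2:M(49), P3:I | bus: BusRdX,Flush
[7] P1: load  L4 | P0:S(90), P1:S(90), P2:I, P3:I | bus: BusRd
[8] P0: store L4 := 94 | P0:M(94), P1:I, P2:I, P3:I | bus: BusUpgr
[9] P1: load  L4 | P0:S(94), P1:S(94), P2:I, P3:I | bus: BusRd,Flush
[10] P3: store L3 := 89 | P0:I, P1:I, P2:I, P3:M(89) | bus: none
[11] P2: load  L3 | P0:I, P1:I, P2:S(89), P3:S(89) | bus: BusRd,Flush
[12] P1: load  L4 | P0:S(94), P1:S(94), P2:I, P3:I | bus: none
[13] P2: load  L5 | P0:I, P1:I, P2:E(0), P3:I | bus: BusRd

invalidations = 1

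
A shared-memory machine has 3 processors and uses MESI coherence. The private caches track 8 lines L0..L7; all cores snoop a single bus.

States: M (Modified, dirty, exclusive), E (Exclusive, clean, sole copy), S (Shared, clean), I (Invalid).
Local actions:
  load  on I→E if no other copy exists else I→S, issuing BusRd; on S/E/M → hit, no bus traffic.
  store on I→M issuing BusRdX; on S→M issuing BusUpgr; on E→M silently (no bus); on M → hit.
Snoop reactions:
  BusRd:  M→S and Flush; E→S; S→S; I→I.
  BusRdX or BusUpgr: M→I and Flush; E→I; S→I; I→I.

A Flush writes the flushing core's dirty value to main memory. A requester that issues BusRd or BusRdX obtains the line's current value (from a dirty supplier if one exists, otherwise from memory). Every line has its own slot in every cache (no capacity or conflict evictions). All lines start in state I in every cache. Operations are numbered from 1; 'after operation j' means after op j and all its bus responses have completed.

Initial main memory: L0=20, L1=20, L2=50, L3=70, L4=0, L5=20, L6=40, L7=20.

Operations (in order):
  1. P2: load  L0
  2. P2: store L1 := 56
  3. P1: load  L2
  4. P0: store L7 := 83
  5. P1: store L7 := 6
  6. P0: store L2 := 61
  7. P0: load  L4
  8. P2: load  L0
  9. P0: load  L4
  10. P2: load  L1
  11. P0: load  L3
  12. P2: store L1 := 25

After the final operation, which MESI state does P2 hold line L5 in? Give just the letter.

state = I

[1] P2: load  L0 | P0:I, P1:I, P2:E(20) | bus: BusRd
[2] P2: store L1 := 56 | P0:I, P1:I, P2:M(56) | bus: BusRdX
[3] P1: load  L2 | P0:I, P1:E(50), P2:I | bus: BusRd
[4] P0: store L7 := 83 | P0:M(83), P1:I, P2:I | bus: BusRdX
[5] P1: store L7 := 6 | P0:I, P1:M(6), P2:I | bus: BusRdX,Flush
[6] P0: store L2 := 61 | P0:M(61), P1:I, P2:I | bus: BusRdX
[7] P0: load  L4 | P0:E(0), P1:I, P2:I | bus: BusRd
[8] P2: load  L0 | P0:I, P1:I, P2:E(20) | bus: none
[9] P0: load  L4 | P0:E(0), P1:I, P2:I | bus: none
[10] P2: load  L1 | P0:I, P1:I, P2:M(56) | bus: none
[11] P0: load  L3 | P0:E(70), P1:I, P2:I | bus: BusRd
[12] P2: store L1 := 25 | P0:I, P1:I, P2:M(25) | bus: none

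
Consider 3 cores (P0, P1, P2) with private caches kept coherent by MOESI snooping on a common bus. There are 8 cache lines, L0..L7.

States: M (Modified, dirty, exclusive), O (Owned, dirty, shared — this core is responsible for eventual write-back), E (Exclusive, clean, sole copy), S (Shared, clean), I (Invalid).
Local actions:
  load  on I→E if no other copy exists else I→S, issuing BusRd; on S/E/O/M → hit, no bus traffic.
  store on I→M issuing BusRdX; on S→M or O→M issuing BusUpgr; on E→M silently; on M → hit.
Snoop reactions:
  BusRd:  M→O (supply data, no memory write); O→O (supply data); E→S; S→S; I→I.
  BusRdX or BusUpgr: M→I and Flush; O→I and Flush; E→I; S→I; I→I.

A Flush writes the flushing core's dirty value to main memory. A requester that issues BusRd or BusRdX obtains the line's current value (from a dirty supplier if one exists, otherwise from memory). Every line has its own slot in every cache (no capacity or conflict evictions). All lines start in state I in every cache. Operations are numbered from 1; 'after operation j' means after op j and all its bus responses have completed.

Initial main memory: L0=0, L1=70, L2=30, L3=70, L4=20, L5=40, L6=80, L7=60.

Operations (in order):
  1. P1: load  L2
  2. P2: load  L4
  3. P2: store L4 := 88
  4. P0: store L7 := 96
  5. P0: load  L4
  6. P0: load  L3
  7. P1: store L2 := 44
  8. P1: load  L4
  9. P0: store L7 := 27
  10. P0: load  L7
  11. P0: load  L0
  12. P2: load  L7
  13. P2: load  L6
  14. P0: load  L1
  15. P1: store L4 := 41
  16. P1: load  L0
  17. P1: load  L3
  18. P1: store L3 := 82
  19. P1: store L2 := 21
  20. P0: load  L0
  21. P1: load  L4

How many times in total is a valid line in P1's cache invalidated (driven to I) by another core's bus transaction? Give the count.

[1] P1: load  L2 | P0:I, P1:E(30), P2:I | bus: BusRd
[2] P2: load  L4 | P0:I, P1:I, P2:E(20) | bus: BusRd
[3] P2: store L4 := 88 | P0:I, P1:I, P2:M(88) | bus: none
[4] P0: store L7 := 96 | P0:M(96), P1:I, P2:I | bus: BusRdX
[5] P0: load  L4 | P0:S(88), P1:I, P2:O(88) | bus: BusRd
[6] P0: load  L3 | P0:E(70), P1:I, P2:I | bus: BusRd
[7] P1: store L2 := 44 | P0:I, P1:M(44), P2:I | bus: none
[8] P1: load  L4 | P0:S(88), P1:S(88), P2:O(88) | bus: BusRd
[9] P0: store L7 := 27 | P0:M(27), P1:I, P2:I | bus: none
[10] P0: load  L7 | P0:M(27), P1:I, P2:I | bus: none
[11] P0: load  L0 | P0:E(0), P1:I, P2:I | bus: BusRd
[12] P2: load  L7 | P0:O(27), P1:I, P2:S(27) | bus: BusRd
[13] P2: load  L6 | P0:I, P1:I, P2:E(80) | bus: BusRd
[14] P0: load  L1 | P0:E(70), P1:I, P2:I | bus: BusRd
[15] P1: store L4 := 41 | P0:I, P1:M(41), P2:I | bus: BusUpgr,Flush
[16] P1: load  L0 | P0:S(0), P1:S(0), P2:I | bus: BusRd
[17] P1: load  L3 | P0:S(70), P1:S(70), P2:I | bus: BusRd
[18] P1: store L3 := 82 | P0:I, P1:M(82), P2:I | bus: BusUpgr
[19] P1: store L2 := 21 | P0:I, P1:M(21), P2:I | bus: none
[20] P0: load  L0 | P0:S(0), P1:S(0), P2:I | bus: none
[21] P1: load  L4 | P0:I, P1:M(41), P2:I | bus: none

invalidations = 0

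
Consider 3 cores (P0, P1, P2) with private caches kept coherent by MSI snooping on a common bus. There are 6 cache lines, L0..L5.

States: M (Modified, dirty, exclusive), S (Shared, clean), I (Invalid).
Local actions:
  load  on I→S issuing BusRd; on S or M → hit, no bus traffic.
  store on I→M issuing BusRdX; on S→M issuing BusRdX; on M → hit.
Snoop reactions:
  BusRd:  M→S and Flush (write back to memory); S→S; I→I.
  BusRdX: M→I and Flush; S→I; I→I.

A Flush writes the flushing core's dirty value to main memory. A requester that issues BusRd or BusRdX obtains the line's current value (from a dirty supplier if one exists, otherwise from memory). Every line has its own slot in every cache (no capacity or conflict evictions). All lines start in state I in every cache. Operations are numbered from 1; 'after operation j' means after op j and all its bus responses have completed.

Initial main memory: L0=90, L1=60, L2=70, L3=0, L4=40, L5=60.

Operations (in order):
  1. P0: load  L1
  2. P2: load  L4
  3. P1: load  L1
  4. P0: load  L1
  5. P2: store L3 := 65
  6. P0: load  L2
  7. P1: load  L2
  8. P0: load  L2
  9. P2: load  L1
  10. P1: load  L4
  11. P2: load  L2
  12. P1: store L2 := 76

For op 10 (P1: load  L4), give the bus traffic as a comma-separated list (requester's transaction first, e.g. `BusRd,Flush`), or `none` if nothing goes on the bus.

step 1: P0: load  L1  ⟶  SII  (L1)  txn=BusRd  M[L1]=60
step 2: P2: load  L4  ⟶  IIS  (L4)  txn=BusRd  M[L4]=40
step 3: P1: load  L1  ⟶  SSI  (L1)  txn=BusRd  M[L1]=60
step 4: P0: load  L1  ⟶  SSI  (L1)  txn=∅  M[L1]=60
step 5: P2: store L3 := 65  ⟶  IIM  (L3)  txn=BusRdX  M[L3]=0
step 6: P0: load  L2  ⟶  SII  (L2)  txn=BusRd  M[L2]=70
step 7: P1: load  L2  ⟶  SSI  (L2)  txn=BusRd  M[L2]=70
step 8: P0: load  L2  ⟶  SSI  (L2)  txn=∅  M[L2]=70
step 9: P2: load  L1  ⟶  SSS  (L1)  txn=BusRd  M[L1]=60
step 10: P1: load  L4  ⟶  ISS  (L4)  txn=BusRd  M[L4]=40
step 11: P2: load  L2  ⟶  SSS  (L2)  txn=BusRd  M[L2]=70
step 12: P1: store L2 := 76  ⟶  IMI  (L2)  txn=BusRdX  M[L2]=70

bus = BusRd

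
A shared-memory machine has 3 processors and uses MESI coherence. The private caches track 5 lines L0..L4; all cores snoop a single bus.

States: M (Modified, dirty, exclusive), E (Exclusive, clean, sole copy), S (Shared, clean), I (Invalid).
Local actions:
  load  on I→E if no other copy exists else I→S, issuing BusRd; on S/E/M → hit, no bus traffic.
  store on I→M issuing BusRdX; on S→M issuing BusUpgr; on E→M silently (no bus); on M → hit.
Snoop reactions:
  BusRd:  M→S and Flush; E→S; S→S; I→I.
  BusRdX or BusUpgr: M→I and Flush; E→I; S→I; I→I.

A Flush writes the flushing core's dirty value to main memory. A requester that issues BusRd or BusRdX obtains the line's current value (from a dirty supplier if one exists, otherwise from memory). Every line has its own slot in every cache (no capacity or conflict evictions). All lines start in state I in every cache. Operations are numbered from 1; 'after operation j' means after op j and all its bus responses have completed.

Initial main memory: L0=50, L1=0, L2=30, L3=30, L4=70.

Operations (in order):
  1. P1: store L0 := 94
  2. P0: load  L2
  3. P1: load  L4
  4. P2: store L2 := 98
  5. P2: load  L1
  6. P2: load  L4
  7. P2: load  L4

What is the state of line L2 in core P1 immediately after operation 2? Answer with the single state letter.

  op1 P1: store L0 := 94 → I/M/I on L0; bus BusRdX; mem=50
  op2 P0: load  L2 → E/I/I on L2; bus BusRd; mem=30
  op3 P1: load  L4 → I/E/I on L4; bus BusRd; mem=70
  op4 P2: store L2 := 98 → I/I/M on L2; bus BusRdX; mem=30
  op5 P2: load  L1 → I/I/E on L1; bus BusRd; mem=0
  op6 P2: load  L4 → I/S/S on L4; bus BusRd; mem=70
  op7 P2: load  L4 → I/S/S on L4; bus (none); mem=70

state = I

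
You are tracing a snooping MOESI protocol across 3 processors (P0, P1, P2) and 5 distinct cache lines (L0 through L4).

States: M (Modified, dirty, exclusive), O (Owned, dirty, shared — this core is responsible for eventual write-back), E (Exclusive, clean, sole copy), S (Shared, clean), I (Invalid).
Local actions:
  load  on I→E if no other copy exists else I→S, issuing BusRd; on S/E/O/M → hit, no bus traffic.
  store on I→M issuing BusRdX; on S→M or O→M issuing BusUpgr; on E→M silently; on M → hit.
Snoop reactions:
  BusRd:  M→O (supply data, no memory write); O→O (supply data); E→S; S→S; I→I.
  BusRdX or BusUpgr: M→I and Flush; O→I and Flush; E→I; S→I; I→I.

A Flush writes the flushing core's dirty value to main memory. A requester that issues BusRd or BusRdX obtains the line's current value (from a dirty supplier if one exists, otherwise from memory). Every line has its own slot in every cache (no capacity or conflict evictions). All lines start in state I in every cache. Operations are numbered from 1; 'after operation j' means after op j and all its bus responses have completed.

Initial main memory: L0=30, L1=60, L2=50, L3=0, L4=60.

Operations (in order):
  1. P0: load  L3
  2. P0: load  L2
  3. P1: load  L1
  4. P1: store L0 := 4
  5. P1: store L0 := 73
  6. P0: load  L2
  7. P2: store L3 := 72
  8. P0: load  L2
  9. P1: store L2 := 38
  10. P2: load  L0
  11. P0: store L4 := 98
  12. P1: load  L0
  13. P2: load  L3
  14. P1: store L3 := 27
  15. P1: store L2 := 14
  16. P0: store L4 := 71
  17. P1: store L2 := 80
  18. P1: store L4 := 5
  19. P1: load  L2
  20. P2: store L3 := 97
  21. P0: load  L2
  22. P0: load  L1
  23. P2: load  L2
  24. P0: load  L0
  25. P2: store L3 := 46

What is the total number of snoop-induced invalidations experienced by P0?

step 1: P0: load  L3  ⟶  EII  (L3)  txn=BusRd  M[L3]=0
step 2: P0: load  L2  ⟶  EII  (L2)  txn=BusRd  M[L2]=50
step 3: P1: load  L1  ⟶  IEI  (L1)  txn=BusRd  M[L1]=60
step 4: P1: store L0 := 4  ⟶  IMI  (L0)  txn=BusRdX  M[L0]=30
step 5: P1: store L0 := 73  ⟶  IMI  (L0)  txn=∅  M[L0]=30
step 6: P0: load  L2  ⟶  EII  (L2)  txn=∅  M[L2]=50
step 7: P2: store L3 := 72  ⟶  IIM  (L3)  txn=BusRdX  M[L3]=0
step 8: P0: load  L2  ⟶  EII  (L2)  txn=∅  M[L2]=50
step 9: P1: store L2 := 38  ⟶  IMI  (L2)  txn=BusRdX  M[L2]=50
step 10: P2: load  L0  ⟶  IOS  (L0)  txn=BusRd  M[L0]=30
step 11: P0: store L4 := 98  ⟶  MII  (L4)  txn=BusRdX  M[L4]=60
step 12: P1: load  L0  ⟶  IOS  (L0)  txn=∅  M[L0]=30
step 13: P2: load  L3  ⟶  IIM  (L3)  txn=∅  M[L3]=0
step 14: P1: store L3 := 27  ⟶  IMI  (L3)  txn=BusRdX+Flush  M[L3]=72
step 15: P1: store L2 := 14  ⟶  IMI  (L2)  txn=∅  M[L2]=50
step 16: P0: store L4 := 71  ⟶  MII  (L4)  txn=∅  M[L4]=60
step 17: P1: store L2 := 80  ⟶  IMI  (L2)  txn=∅  M[L2]=50
step 18: P1: store L4 := 5  ⟶  IMI  (L4)  txn=BusRdX+Flush  M[L4]=71
step 19: P1: load  L2  ⟶  IMI  (L2)  txn=∅  M[L2]=50
step 20: P2: store L3 := 97  ⟶  IIM  (L3)  txn=BusRdX+Flush  M[L3]=27
step 21: P0: load  L2  ⟶  SOI  (L2)  txn=BusRd  M[L2]=50
step 22: P0: load  L1  ⟶  SSI  (L1)  txn=BusRd  M[L1]=60
step 23: P2: load  L2  ⟶  SOS  (L2)  txn=BusRd  M[L2]=50
step 24: P0: load  L0  ⟶  SOS  (L0)  txn=BusRd  M[L0]=30
step 25: P2: store L3 := 46  ⟶  IIM  (L3)  txn=∅  M[L3]=27

invalidations = 3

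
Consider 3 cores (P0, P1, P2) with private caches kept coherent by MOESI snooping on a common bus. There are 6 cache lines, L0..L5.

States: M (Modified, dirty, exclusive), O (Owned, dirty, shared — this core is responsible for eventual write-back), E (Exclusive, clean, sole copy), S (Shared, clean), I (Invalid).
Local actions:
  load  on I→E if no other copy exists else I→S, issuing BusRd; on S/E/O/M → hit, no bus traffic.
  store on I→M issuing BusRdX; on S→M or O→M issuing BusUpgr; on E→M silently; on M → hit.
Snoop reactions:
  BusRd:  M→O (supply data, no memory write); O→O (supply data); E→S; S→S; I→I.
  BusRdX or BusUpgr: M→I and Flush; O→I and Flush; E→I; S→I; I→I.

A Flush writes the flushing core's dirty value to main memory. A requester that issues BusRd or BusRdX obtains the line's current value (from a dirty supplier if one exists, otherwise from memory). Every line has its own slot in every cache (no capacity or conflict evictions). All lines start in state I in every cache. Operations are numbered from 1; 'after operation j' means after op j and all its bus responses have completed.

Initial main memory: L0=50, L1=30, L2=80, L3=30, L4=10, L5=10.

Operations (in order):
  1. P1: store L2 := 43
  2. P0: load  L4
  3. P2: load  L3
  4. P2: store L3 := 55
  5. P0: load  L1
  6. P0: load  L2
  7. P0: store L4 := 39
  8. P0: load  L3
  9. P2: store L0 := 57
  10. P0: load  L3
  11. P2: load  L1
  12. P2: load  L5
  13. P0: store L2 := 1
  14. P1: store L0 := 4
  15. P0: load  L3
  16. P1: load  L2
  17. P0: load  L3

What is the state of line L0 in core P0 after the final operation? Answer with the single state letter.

1. P1: store L2 := 43  bus=[BusRdX]  L2: P0=I P1=M P2=I  mem[L2]=80
2. P0: load  L4  bus=[BusRd]  L4: P0=E P1=I P2=I  mem[L4]=10
3. P2: load  L3  bus=[BusRd]  L3: P0=I P1=I P2=E  mem[L3]=30
4. P2: store L3 := 55  bus=[-]  L3: P0=I P1=I P2=M  mem[L3]=30
5. P0: load  L1  bus=[BusRd]  L1: P0=E P1=I P2=I  mem[L1]=30
6. P0: load  L2  bus=[BusRd]  L2: P0=S P1=O P2=I  mem[L2]=80
7. P0: store L4 := 39  bus=[-]  L4: P0=M P1=I P2=I  mem[L4]=10
8. P0: load  L3  bus=[BusRd]  L3: P0=S P1=I P2=O  mem[L3]=30
9. P2: store L0 := 57  bus=[BusRdX]  L0: P0=I P1=I P2=M  mem[L0]=50
10. P0: load  L3  bus=[-]  L3: P0=S P1=I P2=O  mem[L3]=30
11. P2: load  L1  bus=[BusRd]  L1: P0=S P1=I P2=S  mem[L1]=30
12. P2: load  L5  bus=[BusRd]  L5: P0=I P1=I P2=E  mem[L5]=10
13. P0: store L2 := 1  bus=[BusUpgr,Flush]  L2: P0=M P1=I P2=I  mem[L2]=43
14. P1: store L0 := 4  bus=[BusRdX,Flush]  L0: P0=I P1=M P2=I  mem[L0]=57
15. P0: load  L3  bus=[-]  L3: P0=S P1=I P2=O  mem[L3]=30
16. P1: load  L2  bus=[BusRd]  L2: P0=O P1=S P2=I  mem[L2]=43
17. P0: load  L3  bus=[-]  L3: P0=S P1=I P2=O  mem[L3]=30

state = I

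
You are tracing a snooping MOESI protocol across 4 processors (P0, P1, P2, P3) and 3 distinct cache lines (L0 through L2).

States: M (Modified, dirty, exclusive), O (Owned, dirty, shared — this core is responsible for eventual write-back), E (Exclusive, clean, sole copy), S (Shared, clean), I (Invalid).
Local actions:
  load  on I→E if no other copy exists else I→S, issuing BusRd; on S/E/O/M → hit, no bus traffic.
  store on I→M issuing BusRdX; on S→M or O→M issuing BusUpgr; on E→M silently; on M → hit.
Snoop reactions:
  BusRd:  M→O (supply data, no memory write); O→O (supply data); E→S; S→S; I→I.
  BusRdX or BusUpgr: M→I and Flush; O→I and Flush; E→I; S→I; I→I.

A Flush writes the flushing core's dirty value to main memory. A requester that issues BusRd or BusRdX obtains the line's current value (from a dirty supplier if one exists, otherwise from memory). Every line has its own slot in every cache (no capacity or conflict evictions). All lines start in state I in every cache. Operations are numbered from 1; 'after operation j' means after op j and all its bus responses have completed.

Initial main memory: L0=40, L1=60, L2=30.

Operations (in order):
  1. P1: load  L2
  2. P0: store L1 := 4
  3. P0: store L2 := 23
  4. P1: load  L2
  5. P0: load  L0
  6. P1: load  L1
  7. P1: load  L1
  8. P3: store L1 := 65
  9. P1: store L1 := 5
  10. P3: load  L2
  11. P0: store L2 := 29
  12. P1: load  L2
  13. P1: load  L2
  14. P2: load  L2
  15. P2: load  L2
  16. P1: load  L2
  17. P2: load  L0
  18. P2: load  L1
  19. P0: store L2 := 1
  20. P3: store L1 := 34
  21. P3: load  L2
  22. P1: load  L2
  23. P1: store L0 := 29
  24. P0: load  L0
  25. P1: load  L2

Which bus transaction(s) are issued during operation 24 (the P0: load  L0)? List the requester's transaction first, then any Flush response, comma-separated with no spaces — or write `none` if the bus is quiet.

bus = BusRd

step 1: P1: load  L2  ⟶  IEII  (L2)  txn=BusRd  M[L2]=30
step 2: P0: store L1 := 4  ⟶  MIII  (L1)  txn=BusRdX  M[L1]=60
step 3: P0: store L2 := 23  ⟶  MIII  (L2)  txn=BusRdX  M[L2]=30
step 4: P1: load  L2  ⟶  OSII  (L2)  txn=BusRd  M[L2]=30
step 5: P0: load  L0  ⟶  EIII  (L0)  txn=BusRd  M[L0]=40
step 6: P1: load  L1  ⟶  OSII  (L1)  txn=BusRd  M[L1]=60
step 7: P1: load  L1  ⟶  OSII  (L1)  txn=∅  M[L1]=60
step 8: P3: store L1 := 65  ⟶  IIIM  (L1)  txn=BusRdX+Flush  M[L1]=4
step 9: P1: store L1 := 5  ⟶  IMII  (L1)  txn=BusRdX+Flush  M[L1]=65
step 10: P3: load  L2  ⟶  OSIS  (L2)  txn=BusRd  M[L2]=30
step 11: P0: store L2 := 29  ⟶  MIII  (L2)  txn=BusUpgr  M[L2]=30
step 12: P1: load  L2  ⟶  OSII  (L2)  txn=BusRd  M[L2]=30
step 13: P1: load  L2  ⟶  OSII  (L2)  txn=∅  M[L2]=30
step 14: P2: load  L2  ⟶  OSSI  (L2)  txn=BusRd  M[L2]=30
step 15: P2: load  L2  ⟶  OSSI  (L2)  txn=∅  M[L2]=30
step 16: P1: load  L2  ⟶  OSSI  (L2)  txn=∅  M[L2]=30
step 17: P2: load  L0  ⟶  SISI  (L0)  txn=BusRd  M[L0]=40
step 18: P2: load  L1  ⟶  IOSI  (L1)  txn=BusRd  M[L1]=65
step 19: P0: store L2 := 1  ⟶  MIII  (L2)  txn=BusUpgr  M[L2]=30
step 20: P3: store L1 := 34  ⟶  IIIM  (L1)  txn=BusRdX+Flush  M[L1]=5
step 21: P3: load  L2  ⟶  OIIS  (L2)  txn=BusRd  M[L2]=30
step 22: P1: load  L2  ⟶  OSIS  (L2)  txn=BusRd  M[L2]=30
step 23: P1: store L0 := 29  ⟶  IMII  (L0)  txn=BusRdX  M[L0]=40
step 24: P0: load  L0  ⟶  SOII  (L0)  txn=BusRd  M[L0]=40
step 25: P1: load  L2  ⟶  OSIS  (L2)  txn=∅  M[L2]=30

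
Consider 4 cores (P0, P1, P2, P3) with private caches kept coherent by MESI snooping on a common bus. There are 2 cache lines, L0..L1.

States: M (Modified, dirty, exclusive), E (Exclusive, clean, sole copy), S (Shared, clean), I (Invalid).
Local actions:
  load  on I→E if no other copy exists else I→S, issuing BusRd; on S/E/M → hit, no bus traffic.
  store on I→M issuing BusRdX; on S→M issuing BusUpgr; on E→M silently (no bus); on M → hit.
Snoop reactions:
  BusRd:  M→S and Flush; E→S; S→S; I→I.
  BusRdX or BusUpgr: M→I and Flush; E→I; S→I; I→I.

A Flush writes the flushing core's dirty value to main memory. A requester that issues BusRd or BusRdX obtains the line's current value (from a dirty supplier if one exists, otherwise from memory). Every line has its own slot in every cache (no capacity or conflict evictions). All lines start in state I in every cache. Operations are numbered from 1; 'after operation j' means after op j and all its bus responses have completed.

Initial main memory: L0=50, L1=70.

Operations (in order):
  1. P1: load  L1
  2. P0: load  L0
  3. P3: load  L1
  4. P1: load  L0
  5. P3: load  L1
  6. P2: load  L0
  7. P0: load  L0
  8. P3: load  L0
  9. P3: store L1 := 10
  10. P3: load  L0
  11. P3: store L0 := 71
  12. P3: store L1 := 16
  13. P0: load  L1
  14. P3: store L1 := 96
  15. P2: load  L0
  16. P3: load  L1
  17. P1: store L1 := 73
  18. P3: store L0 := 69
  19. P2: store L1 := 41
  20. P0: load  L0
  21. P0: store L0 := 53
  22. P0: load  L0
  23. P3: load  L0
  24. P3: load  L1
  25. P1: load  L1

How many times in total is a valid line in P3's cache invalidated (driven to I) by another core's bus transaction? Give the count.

invalidations = 2

1. P1: load  L1  bus=[BusRd]  L1: P0=I P1=E P2=I P3=I  mem[L1]=70
2. P0: load  L0  bus=[BusRd]  L0: P0=E P1=I P2=I P3=I  mem[L0]=50
3. P3: load  L1  bus=[BusRd]  L1: P0=I P1=S P2=I P3=S  mem[L1]=70
4. P1: load  L0  bus=[BusRd]  L0: P0=S P1=S P2=I P3=I  mem[L0]=50
5. P3: load  L1  bus=[-]  L1: P0=I P1=S P2=I P3=S  mem[L1]=70
6. P2: load  L0  bus=[BusRd]  L0: P0=S P1=S P2=S P3=I  mem[L0]=50
7. P0: load  L0  bus=[-]  L0: P0=S P1=S P2=S P3=I  mem[L0]=50
8. P3: load  L0  bus=[BusRd]  L0: P0=S P1=S P2=S P3=S  mem[L0]=50
9. P3: store L1 := 10  bus=[BusUpgr]  L1: P0=I P1=I P2=I P3=M  mem[L1]=70
10. P3: load  L0  bus=[-]  L0: P0=S P1=S P2=S P3=S  mem[L0]=50
11. P3: store L0 := 71  bus=[BusUpgr]  L0: P0=I P1=I P2=I P3=M  mem[L0]=50
12. P3: store L1 := 16  bus=[-]  L1: P0=I P1=I P2=I P3=M  mem[L1]=70
13. P0: load  L1  bus=[BusRd,Flush]  L1: P0=S P1=I P2=I P3=S  mem[L1]=16
14. P3: store L1 := 96  bus=[BusUpgr]  L1: P0=I P1=I P2=I P3=M  mem[L1]=16
15. P2: load  L0  bus=[BusRd,Flush]  L0: P0=I P1=I P2=S P3=S  mem[L0]=71
16. P3: load  L1  bus=[-]  L1: P0=I P1=I P2=I P3=M  mem[L1]=16
17. P1: store L1 := 73  bus=[BusRdX,Flush]  L1: P0=I P1=M P2=I P3=I  mem[L1]=96
18. P3: store L0 := 69  bus=[BusUpgr]  L0: P0=I P1=I P2=I P3=M  mem[L0]=71
19. P2: store L1 := 41  bus=[BusRdX,Flush]  L1: P0=I P1=I P2=M P3=I  mem[L1]=73
20. P0: load  L0  bus=[BusRd,Flush]  L0: P0=S P1=I P2=I P3=S  mem[L0]=69
21. P0: store L0 := 53  bus=[BusUpgr]  L0: P0=M P1=I P2=I P3=I  mem[L0]=69
22. P0: load  L0  bus=[-]  L0: P0=M P1=I P2=I P3=I  mem[L0]=69
23. P3: load  L0  bus=[BusRd,Flush]  L0: P0=S P1=I P2=I P3=S  mem[L0]=53
24. P3: load  L1  bus=[BusRd,Flush]  L1: P0=I P1=I P2=S P3=S  mem[L1]=41
25. P1: load  L1  bus=[BusRd]  L1: P0=I P1=S P2=S P3=S  mem[L1]=41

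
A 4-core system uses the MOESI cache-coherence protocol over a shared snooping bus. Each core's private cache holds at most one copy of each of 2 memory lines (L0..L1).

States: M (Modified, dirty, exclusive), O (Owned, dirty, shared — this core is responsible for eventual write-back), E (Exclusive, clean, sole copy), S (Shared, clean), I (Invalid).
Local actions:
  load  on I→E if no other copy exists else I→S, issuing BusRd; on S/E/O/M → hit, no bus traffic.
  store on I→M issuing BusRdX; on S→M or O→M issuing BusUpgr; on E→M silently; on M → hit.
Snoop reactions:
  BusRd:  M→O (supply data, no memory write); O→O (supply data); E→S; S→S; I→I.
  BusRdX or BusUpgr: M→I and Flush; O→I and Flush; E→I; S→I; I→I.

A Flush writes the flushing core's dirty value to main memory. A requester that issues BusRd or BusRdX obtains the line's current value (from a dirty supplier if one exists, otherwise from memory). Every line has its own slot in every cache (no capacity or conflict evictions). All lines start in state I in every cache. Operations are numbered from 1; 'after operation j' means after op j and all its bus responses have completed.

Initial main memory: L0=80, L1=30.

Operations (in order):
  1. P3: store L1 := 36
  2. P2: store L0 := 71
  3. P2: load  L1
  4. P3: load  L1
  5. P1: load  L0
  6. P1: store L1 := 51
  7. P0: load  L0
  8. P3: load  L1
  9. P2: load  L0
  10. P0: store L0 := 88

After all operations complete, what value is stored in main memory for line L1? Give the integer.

memory[L1] = 36

[1] P3: store L1 := 36 | P0:I, P1:I, P2:I, P3:M(36) | bus: BusRdX
[2] P2: store L0 := 71 | P0:I, P1:I, P2:M(71), P3:I | bus: BusRdX
[3] P2: load  L1 | P0:I, P1:I, P2:S(36), P3:O(36) | bus: BusRd
[4] P3: load  L1 | P0:I, P1:I, P2:S(36), P3:O(36) | bus: none
[5] P1: load  L0 | P0:I, P1:S(71), P2:O(71), P3:I | bus: BusRd
[6] P1: store L1 := 51 | P0:I, P1:M(51), P2:I, P3:I | bus: BusRdX,Flush
[7] P0: load  L0 | P0:S(71), P1:S(71), P2:O(71), P3:I | bus: BusRd
[8] P3: load  L1 | P0:I, P1:O(51), P2:I, P3:S(51) | bus: BusRd
[9] P2: load  L0 | P0:S(71), P1:S(71), P2:O(71), P3:I | bus: none
[10] P0: store L0 := 88 | P0:M(88), P1:I, P2:I, P3:I | bus: BusUpgr,Flush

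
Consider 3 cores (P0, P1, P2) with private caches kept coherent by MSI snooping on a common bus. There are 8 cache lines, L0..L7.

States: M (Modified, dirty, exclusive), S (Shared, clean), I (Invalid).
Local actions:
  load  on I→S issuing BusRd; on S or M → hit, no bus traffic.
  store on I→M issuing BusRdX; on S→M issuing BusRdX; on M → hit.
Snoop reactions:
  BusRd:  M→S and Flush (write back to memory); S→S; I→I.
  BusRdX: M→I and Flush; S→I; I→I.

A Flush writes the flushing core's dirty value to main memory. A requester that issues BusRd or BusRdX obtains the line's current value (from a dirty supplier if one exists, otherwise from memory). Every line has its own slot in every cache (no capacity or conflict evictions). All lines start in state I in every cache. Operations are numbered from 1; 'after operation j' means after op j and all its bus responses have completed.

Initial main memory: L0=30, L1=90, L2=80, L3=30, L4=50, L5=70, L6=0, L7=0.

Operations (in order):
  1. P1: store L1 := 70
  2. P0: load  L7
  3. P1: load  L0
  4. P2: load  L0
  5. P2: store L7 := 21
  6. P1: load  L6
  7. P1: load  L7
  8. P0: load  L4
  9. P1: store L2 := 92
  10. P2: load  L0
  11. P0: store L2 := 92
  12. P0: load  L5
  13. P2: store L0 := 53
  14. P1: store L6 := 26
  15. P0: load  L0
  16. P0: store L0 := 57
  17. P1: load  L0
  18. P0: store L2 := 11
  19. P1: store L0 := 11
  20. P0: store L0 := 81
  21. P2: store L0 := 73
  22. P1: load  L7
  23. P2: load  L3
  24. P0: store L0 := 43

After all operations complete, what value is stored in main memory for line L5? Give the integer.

memory[L5] = 70

1. P1: store L1 := 70  bus=[BusRdX]  L1: P0=I P1=M P2=I  mem[L1]=90
2. P0: load  L7  bus=[BusRd]  L7: P0=S P1=I P2=I  mem[L7]=0
3. P1: load  L0  bus=[BusRd]  L0: P0=I P1=S P2=I  mem[L0]=30
4. P2: load  L0  bus=[BusRd]  L0: P0=I P1=S P2=S  mem[L0]=30
5. P2: store L7 := 21  bus=[BusRdX]  L7: P0=I P1=I P2=M  mem[L7]=0
6. P1: load  L6  bus=[BusRd]  L6: P0=I P1=S P2=I  mem[L6]=0
7. P1: load  L7  bus=[BusRd,Flush]  L7: P0=I P1=S P2=S  mem[L7]=21
8. P0: load  L4  bus=[BusRd]  L4: P0=S P1=I P2=I  mem[L4]=50
9. P1: store L2 := 92  bus=[BusRdX]  L2: P0=I P1=M P2=I  mem[L2]=80
10. P2: load  L0  bus=[-]  L0: P0=I P1=S P2=S  mem[L0]=30
11. P0: store L2 := 92  bus=[BusRdX,Flush]  L2: P0=M P1=I P2=I  mem[L2]=92
12. P0: load  L5  bus=[BusRd]  L5: P0=S P1=I P2=I  mem[L5]=70
13. P2: store L0 := 53  bus=[BusRdX]  L0: P0=I P1=I P2=M  mem[L0]=30
14. P1: store L6 := 26  bus=[BusRdX]  L6: P0=I P1=M P2=I  mem[L6]=0
15. P0: load  L0  bus=[BusRd,Flush]  L0: P0=S P1=I P2=S  mem[L0]=53
16. P0: store L0 := 57  bus=[BusRdX]  L0: P0=M P1=I P2=I  mem[L0]=53
17. P1: load  L0  bus=[BusRd,Flush]  L0: P0=S P1=S P2=I  mem[L0]=57
18. P0: store L2 := 11  bus=[-]  L2: P0=M P1=I P2=I  mem[L2]=92
19. P1: store L0 := 11  bus=[BusRdX]  L0: P0=I P1=M P2=I  mem[L0]=57
20. P0: store L0 := 81  bus=[BusRdX,Flush]  L0: P0=M P1=I P2=I  mem[L0]=11
21. P2: store L0 := 73  bus=[BusRdX,Flush]  L0: P0=I P1=I P2=M  mem[L0]=81
22. P1: load  L7  bus=[-]  L7: P0=I P1=S P2=S  mem[L7]=21
23. P2: load  L3  bus=[BusRd]  L3: P0=I P1=I P2=S  mem[L3]=30
24. P0: store L0 := 43  bus=[BusRdX,Flush]  L0: P0=M P1=I P2=I  mem[L0]=73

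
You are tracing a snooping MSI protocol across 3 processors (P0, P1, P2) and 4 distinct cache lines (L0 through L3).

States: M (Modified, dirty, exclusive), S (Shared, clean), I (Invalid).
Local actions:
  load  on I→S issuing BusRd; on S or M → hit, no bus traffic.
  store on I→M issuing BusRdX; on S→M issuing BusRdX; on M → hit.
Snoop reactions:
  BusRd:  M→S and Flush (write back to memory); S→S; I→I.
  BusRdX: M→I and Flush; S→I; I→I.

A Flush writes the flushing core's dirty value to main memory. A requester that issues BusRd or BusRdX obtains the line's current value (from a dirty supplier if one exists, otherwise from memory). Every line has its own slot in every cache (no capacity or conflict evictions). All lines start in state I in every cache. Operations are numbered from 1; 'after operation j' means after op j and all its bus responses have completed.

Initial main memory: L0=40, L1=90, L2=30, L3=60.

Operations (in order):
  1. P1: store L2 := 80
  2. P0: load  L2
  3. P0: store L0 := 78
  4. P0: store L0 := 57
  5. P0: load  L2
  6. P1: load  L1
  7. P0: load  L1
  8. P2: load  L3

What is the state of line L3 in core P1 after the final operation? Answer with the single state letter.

state = I

  op1 P1: store L2 := 80 → I/M/I on L2; bus BusRdX; mem=30
  op2 P0: load  L2 → S/S/I on L2; bus BusRd Flush; mem=80
  op3 P0: store L0 := 78 → M/I/I on L0; bus BusRdX; mem=40
  op4 P0: store L0 := 57 → M/I/I on L0; bus (none); mem=40
  op5 P0: load  L2 → S/S/I on L2; bus (none); mem=80
  op6 P1: load  L1 → I/S/I on L1; bus BusRd; mem=90
  op7 P0: load  L1 → S/S/I on L1; bus BusRd; mem=90
  op8 P2: load  L3 → I/I/S on L3; bus BusRd; mem=60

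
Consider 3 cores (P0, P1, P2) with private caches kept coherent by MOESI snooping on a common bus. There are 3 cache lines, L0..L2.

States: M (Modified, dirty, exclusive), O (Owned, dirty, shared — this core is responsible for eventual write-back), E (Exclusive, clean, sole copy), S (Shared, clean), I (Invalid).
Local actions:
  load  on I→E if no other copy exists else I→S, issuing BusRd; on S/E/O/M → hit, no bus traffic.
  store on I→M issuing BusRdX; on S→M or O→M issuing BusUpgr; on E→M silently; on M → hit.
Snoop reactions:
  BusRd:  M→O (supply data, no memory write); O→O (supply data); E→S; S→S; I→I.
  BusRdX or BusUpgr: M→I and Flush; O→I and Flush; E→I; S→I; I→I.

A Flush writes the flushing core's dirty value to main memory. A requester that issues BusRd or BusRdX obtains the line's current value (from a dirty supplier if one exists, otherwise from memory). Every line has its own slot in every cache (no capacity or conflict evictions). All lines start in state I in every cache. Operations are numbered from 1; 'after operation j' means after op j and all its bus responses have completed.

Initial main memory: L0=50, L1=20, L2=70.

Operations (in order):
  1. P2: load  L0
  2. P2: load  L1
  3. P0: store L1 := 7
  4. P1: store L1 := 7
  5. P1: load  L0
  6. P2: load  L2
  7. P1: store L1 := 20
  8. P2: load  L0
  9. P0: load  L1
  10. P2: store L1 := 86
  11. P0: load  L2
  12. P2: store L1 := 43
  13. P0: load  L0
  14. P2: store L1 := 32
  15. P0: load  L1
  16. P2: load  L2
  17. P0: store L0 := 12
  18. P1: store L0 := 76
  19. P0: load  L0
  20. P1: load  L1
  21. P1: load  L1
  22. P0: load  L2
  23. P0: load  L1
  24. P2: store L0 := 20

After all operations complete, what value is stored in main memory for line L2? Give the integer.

memory[L2] = 70

  op1 P2: load  L0 → I/I/E on L0; bus BusRd; mem=50
  op2 P2: load  L1 → I/I/E on L1; bus BusRd; mem=20
  op3 P0: store L1 := 7 → M/I/I on L1; bus BusRdX; mem=20
  op4 P1: store L1 := 7 → I/M/I on L1; bus BusRdX Flush; mem=7
  op5 P1: load  L0 → I/S/S on L0; bus BusRd; mem=50
  op6 P2: load  L2 → I/I/E on L2; bus BusRd; mem=70
  op7 P1: store L1 := 20 → I/M/I on L1; bus (none); mem=7
  op8 P2: load  L0 → I/S/S on L0; bus (none); mem=50
  op9 P0: load  L1 → S/O/I on L1; bus BusRd; mem=7
  op10 P2: store L1 := 86 → I/I/M on L1; bus BusRdX Flush; mem=20
  op11 P0: load  L2 → S/I/S on L2; bus BusRd; mem=70
  op12 P2: store L1 := 43 → I/I/M on L1; bus (none); mem=20
  op13 P0: load  L0 → S/S/S on L0; bus BusRd; mem=50
  op14 P2: store L1 := 32 → I/I/M on L1; bus (none); mem=20
  op15 P0: load  L1 → S/I/O on L1; bus BusRd; mem=20
  op16 P2: load  L2 → S/I/S on L2; bus (none); mem=70
  op17 P0: store L0 := 12 → M/I/I on L0; bus BusUpgr; mem=50
  op18 P1: store L0 := 76 → I/M/I on L0; bus BusRdX Flush; mem=12
  op19 P0: load  L0 → S/O/I on L0; bus BusRd; mem=12
  op20 P1: load  L1 → S/S/O on L1; bus BusRd; mem=20
  op21 P1: load  L1 → S/S/O on L1; bus (none); mem=20
  op22 P0: load  L2 → S/I/S on L2; bus (none); mem=70
  op23 P0: load  L1 → S/S/O on L1; bus (none); mem=20
  op24 P2: store L0 := 20 → I/I/M on L0; bus BusRdX Flush; mem=76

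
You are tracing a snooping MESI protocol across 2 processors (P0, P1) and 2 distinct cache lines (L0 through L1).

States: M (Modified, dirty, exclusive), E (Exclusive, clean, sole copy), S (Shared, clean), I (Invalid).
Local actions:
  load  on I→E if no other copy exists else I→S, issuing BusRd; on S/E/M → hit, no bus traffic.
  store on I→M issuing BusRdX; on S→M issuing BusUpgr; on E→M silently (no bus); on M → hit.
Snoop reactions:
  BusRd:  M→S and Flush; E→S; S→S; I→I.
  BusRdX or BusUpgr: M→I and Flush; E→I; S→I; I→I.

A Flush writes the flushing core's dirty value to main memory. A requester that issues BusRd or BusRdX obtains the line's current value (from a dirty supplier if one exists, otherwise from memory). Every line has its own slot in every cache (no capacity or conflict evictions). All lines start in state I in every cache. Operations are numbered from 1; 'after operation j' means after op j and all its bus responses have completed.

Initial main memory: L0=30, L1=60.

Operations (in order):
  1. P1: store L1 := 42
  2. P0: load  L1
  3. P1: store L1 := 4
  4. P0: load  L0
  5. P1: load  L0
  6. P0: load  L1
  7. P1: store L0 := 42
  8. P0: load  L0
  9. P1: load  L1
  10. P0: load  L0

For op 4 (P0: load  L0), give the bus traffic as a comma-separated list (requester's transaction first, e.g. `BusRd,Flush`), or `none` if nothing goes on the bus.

[1] P1: store L1 := 42 | P0:I, P1:M(42) | bus: BusRdX
[2] P0: load  L1 | P0:S(42), P1:S(42) | bus: BusRd,Flush
[3] P1: store L1 := 4 | P0:I, P1:M(4) | bus: BusUpgr
[4] P0: load  L0 | P0:E(30), P1:I | bus: BusRd
[5] P1: load  L0 | P0:S(30), P1:S(30) | bus: BusRd
[6] P0: load  L1 | P0:S(4), P1:S(4) | bus: BusRd,Flush
[7] P1: store L0 := 42 | P0:I, P1:M(42) | bus: BusUpgr
[8] P0: load  L0 | P0:S(42), P1:S(42) | bus: BusRd,Flush
[9] P1: load  L1 | P0:S(4), P1:S(4) | bus: none
[10] P0: load  L0 | P0:S(42), P1:S(42) | bus: none

bus = BusRd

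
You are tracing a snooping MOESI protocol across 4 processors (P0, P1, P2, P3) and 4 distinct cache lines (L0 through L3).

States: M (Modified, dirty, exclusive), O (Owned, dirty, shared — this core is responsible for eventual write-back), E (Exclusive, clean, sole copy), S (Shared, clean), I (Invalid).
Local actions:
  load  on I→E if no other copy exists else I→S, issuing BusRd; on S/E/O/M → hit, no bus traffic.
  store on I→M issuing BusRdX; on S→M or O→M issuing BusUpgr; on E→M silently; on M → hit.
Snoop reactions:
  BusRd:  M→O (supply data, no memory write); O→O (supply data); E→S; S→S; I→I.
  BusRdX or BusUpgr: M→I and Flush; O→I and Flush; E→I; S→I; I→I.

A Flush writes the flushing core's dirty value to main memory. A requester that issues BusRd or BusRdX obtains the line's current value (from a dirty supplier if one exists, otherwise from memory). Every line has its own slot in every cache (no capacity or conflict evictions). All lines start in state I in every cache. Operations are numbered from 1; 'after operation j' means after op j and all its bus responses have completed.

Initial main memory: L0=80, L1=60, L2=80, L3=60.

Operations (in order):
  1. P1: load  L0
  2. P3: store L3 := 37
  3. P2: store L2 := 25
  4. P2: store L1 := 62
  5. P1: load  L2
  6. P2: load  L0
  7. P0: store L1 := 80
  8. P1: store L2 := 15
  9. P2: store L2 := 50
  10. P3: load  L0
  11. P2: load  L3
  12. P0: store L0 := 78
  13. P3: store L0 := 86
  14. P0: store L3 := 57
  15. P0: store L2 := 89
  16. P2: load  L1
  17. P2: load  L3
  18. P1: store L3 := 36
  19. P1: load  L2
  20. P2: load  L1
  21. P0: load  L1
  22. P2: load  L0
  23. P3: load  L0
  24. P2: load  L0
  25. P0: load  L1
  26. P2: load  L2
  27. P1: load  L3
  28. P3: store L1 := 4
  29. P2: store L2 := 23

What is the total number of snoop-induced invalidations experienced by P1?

[1] P1: load  L0 | P0:I, P1:E(80), P2:I, P3:I | bus: BusRd
[2] P3: store L3 := 37 | P0:I, P1:I, P2:I, P3:M(37) | bus: BusRdX
[3] P2: store L2 := 25 | P0:I, P1:I, P2:M(25), P3:I | bus: BusRdX
[4] P2: store L1 := 62 | P0:I, P1:I, P2:M(62), P3:I | bus: BusRdX
[5] P1: load  L2 | P0:I, P1:S(25), P2:O(25), P3:I | bus: BusRd
[6] P2: load  L0 | P0:I, P1:S(80), P2:S(80), P3:I | bus: BusRd
[7] P0: store L1 := 80 | P0:M(80), P1:I, P2:I, P3:I | bus: BusRdX,Flush
[8] P1: store L2 := 15 | P0:I, P1:M(15), P2:I, P3:I | bus: BusUpgr,Flush
[9] P2: store L2 := 50 | P0:I, P1:I, P2:M(50), P3:I | bus: BusRdX,Flush
[10] P3: load  L0 | P0:I, P1:S(80), P2:S(80), P3:S(80) | bus: BusRd
[11] P2: load  L3 | P0:I, P1:I, P2:S(37), P3:O(37) | bus: BusRd
[12] P0: store L0 := 78 | P0:M(78), P1:I, P2:I, P3:I | bus: BusRdX
[13] P3: store L0 := 86 | P0:I, P1:I, P2:I, P3:M(86) | bus: BusRdX,Flush
[14] P0: store L3 := 57 | P0:M(57), P1:I, P2:I, P3:I | bus: BusRdX,Flush
[15] P0: store L2 := 89 | P0:M(89), P1:I, P2:I, P3:I | bus: BusRdX,Flush
[16] P2: load  L1 | P0:O(80), P1:I, P2:S(80), P3:I | bus: BusRd
[17] P2: load  L3 | P0:O(57), P1:I, P2:S(57), P3:I | bus: BusRd
[18] P1: store L3 := 36 | P0:I, P1:M(36), P2:I, P3:I | bus: BusRdX,Flush
[19] P1: load  L2 | P0:O(89), P1:S(89), P2:I, P3:I | bus: BusRd
[20] P2: load  L1 | P0:O(80), P1:I, P2:S(80), P3:I | bus: none
[21] P0: load  L1 | P0:O(80), P1:I, P2:S(80), P3:I | bus: none
[22] P2: load  L0 | P0:I, P1:I, P2:S(86), P3:O(86) | bus: BusRd
[23] P3: load  L0 | P0:I, P1:I, P2:S(86), P3:O(86) | bus: none
[24] P2: load  L0 | P0:I, P1:I, P2:S(86), P3:O(86) | bus: none
[25] P0: load  L1 | P0:O(80), P1:I, P2:S(80), P3:I | bus: none
[26] P2: load  L2 | P0:O(89), P1:S(89), P2:S(89), P3:I | bus: BusRd
[27] P1: load  L3 | P0:I, P1:M(36), P2:I, P3:I | bus: none
[28] P3: store L1 := 4 | P0:I, P1:I, P2:I, P3:M(4) | bus: BusRdX,Flush
[29] P2: store L2 := 23 | P0:I, P1:I, P2:M(23), P3:I | bus: BusUpgr,Flush

invalidations = 3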